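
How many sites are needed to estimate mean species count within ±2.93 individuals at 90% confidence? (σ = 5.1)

n = (z*σ/E)² = (1.645×5.1/2.93)² = 8.2 → n = 9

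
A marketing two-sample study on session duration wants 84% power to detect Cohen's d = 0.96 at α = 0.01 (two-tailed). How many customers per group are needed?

z_{α/2} = 2.576, z_β = Φ⁻¹(0.84) = 0.994. For large effect (d = 0.96): n per group = 2(z_{α/2} + z_β)²/d² = 2(2.576 + 0.994)²/0.96² = 27.7 → 28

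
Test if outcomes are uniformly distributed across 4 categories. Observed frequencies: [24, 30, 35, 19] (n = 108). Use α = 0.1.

Expected = 27 each. χ² = Σ(O-E)²/E = 5.407. df = 3, critical value = 6.251. Fail to reject H₀.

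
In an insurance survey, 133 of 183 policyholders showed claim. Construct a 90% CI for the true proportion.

p̂ = 0.727. CI = p̂ ± z*√(p̂(1-p̂)/n) = (0.673, 0.781)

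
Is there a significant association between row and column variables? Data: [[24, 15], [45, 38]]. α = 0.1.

χ² = 0.579. df = 1, critical = 2.706. Fail to reject H₀. No evidence of dependence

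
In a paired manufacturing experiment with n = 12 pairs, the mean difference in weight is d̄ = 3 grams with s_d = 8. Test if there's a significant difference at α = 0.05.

t = d̄/(s_d/√n) = 3/(8/√12) = 1.299. df = 11, critical t = ±2.201. Fail to reject H₀.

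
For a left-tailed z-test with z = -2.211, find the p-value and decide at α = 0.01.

p = P(Z < -2.211) = Φ(-2.211) ≈ 0.0135. Since p ≥ 0.01, fail to reject H₀ (not significant) at α = 0.01.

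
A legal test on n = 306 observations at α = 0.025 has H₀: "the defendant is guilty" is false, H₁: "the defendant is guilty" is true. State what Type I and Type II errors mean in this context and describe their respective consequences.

Type I (false positive): concluding that the defendant is guilty when it is not — convicting an innocent person. Type II (false negative): failing to conclude that the defendant is guilty when it is — acquitting a guilty person. Which is costlier depends on domain priorities and is a judgement call rather than a statistical fact.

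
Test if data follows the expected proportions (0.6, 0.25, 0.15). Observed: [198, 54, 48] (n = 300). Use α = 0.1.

Expected: [180.0, 75.0, 45.0]. χ² = 7.88. df = 2, critical = 4.605. Reject H₀.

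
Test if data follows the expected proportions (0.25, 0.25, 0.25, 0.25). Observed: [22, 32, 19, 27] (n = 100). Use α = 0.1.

Expected: [25.0, 25.0, 25.0, 25.0]. χ² = 3.92. df = 3, critical = 6.251. Fail to reject H₀.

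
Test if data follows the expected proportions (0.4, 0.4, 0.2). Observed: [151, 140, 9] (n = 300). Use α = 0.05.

Expected: [120.0, 120.0, 60.0]. χ² = 54.692. df = 2, critical = 5.991. Reject H₀.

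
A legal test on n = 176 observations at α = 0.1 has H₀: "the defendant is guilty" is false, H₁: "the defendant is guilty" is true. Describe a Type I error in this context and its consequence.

Type I error: rejecting H₀ when it is true — concluding that the defendant is guilty when in fact it is not. Consequence: convicting an innocent person.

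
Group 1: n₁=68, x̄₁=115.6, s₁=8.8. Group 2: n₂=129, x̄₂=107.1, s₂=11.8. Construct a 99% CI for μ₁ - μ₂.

Difference = 8.5. SE = √(8.8²/68 + 11.8²/129) = 1.489. CI = (4.66, 12.34)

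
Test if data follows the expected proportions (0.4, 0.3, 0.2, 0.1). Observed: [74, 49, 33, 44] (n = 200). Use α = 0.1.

Expected: [80.0, 60.0, 40.0, 20.0]. χ² = 32.492. df = 3, critical = 6.251. Reject H₀.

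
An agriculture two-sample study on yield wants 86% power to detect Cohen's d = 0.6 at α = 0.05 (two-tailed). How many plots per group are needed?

z_{α/2} = 1.96, z_β = Φ⁻¹(0.86) = 1.08. For medium effect (d = 0.6): n per group = 2(z_{α/2} + z_β)²/d² = 2(1.96 + 1.08)²/0.6² = 51.3 → 52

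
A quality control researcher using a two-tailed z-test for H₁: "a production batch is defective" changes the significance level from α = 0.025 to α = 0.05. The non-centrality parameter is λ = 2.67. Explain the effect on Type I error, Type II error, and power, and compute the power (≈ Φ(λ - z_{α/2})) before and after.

Increasing α from 0.025 to 0.05:
• Type I error rate increases (α is the Type I rate by definition).
• Critical value moves from z_{α/2} = 2.241 to 1.96, so power = Φ(λ - z_{α/2}) goes from Φ(2.67 - 2.241) = 0.666 to Φ(2.67 - 1.96) = 0.761.
• Type II error rate β = 1 - power therefore decreases (0.334 → 0.239).
Appropriate when false negatives are costly — here, shipping a defective batch — faulty products reach customers.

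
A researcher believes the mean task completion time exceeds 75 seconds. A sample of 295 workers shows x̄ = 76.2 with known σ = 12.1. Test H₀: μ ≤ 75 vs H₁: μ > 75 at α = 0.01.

z = 1.703. Critical value: 2.33. Fail to reject H₀.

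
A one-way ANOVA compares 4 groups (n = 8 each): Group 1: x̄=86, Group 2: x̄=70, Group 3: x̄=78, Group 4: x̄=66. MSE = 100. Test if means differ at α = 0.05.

Grand mean = 75.0. SS_between = 1888.0, MS_between = 629.33. F = 6.293, F_crit ≈ 2.947. Reject H₀.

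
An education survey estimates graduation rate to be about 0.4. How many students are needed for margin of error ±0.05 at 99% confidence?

n = z²p(1-p)/E² = 2.576²×0.4×0.6/0.05² = 637.03 → n = 638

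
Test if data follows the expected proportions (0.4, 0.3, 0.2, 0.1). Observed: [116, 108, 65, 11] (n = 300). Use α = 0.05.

Expected: [120.0, 90.0, 60.0, 30.0]. χ² = 16.183. df = 3, critical = 7.815. Reject H₀.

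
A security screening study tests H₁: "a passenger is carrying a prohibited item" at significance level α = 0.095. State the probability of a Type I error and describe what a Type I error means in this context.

P(Type I error) = α = 0.095. A Type I error is rejecting H₀ when H₀ is actually true (false positive) — here, concluding that a passenger is carrying a prohibited item when in fact this is not the case. Consequence: detaining an innocent passenger — delay and inconvenience.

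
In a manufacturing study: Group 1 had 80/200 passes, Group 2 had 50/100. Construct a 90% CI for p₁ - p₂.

p̂₁ = 0.4, p̂₂ = 0.5. Difference = -0.1. CI = (-0.2, 0.0)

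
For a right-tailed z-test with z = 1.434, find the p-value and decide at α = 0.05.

p = P(Z > 1.434) = 1 - Φ(1.434) ≈ 0.0758. Since p ≥ 0.05, fail to reject H₀ (not significant) at α = 0.05.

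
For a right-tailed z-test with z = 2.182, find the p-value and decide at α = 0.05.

p = P(Z > 2.182) = 1 - Φ(2.182) ≈ 0.0146. Since p < 0.05, reject H₀ (significant) at α = 0.05.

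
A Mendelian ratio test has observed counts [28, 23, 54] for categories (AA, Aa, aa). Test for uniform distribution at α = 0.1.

Expected = 35 each. χ² = Σ(O-E)²/E = 15.829. df = 2, critical value = 4.605. Reject H₀.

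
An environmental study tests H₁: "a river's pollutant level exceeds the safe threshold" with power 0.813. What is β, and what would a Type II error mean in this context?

β = 1 - power = 1 - 0.813 = 0.187. A Type II error is failing to reject H₀ when H₀ is false (false negative) — here, failing to conclude that a river's pollutant level exceeds the safe threshold when in fact it is true. Consequence: allowing unsafe pollution to continue.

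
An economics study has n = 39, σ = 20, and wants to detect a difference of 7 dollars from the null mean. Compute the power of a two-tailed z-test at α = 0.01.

SE = σ/√n = 20/√39 = 3.203. Non-centrality λ = d/SE = 7/3.203 = 2.186. Power ≈ Φ(λ - z_{α/2}) = Φ(2.186 - 2.576) = Φ(-0.39) = 0.348.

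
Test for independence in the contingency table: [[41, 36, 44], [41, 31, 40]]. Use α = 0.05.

χ² = 0.216. df = 2, critical = 5.991. Fail to reject H₀. No evidence of dependence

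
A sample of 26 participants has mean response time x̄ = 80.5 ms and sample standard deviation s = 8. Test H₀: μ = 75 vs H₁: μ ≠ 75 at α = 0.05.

t = (x̄ - μ₀)/(s/√n) = (80.5 - 75)/(8/√26) = 3.506. df = 25, critical t = ±2.06. Reject H₀.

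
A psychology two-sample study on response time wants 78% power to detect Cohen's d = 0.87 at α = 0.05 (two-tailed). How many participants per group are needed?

z_{α/2} = 1.96, z_β = Φ⁻¹(0.78) = 0.772. For large effect (d = 0.87): n per group = 2(z_{α/2} + z_β)²/d² = 2(1.96 + 0.772)²/0.87² = 19.7 → 20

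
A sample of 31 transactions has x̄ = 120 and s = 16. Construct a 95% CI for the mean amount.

CI = x̄ ± t*(s/√n) = 120 ± 2.042(16/√31) = (114.13, 125.87)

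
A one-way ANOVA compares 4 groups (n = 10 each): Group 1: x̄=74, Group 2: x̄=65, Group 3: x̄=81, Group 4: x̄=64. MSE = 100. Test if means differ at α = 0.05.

Grand mean = 71.0. SS_between = 1940.0, MS_between = 646.67. F = 6.467, F_crit ≈ 2.866. Reject H₀.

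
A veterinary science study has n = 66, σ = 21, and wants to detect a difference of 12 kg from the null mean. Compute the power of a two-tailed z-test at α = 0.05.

SE = σ/√n = 21/√66 = 2.585. Non-centrality λ = d/SE = 12/2.585 = 4.642. Power ≈ Φ(λ - z_{α/2}) = Φ(4.642 - 1.96) = Φ(2.682) = 0.996.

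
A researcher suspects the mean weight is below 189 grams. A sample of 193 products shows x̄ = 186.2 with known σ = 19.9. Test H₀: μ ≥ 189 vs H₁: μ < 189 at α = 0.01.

z = -1.955. Critical value: -2.33. Fail to reject H₀.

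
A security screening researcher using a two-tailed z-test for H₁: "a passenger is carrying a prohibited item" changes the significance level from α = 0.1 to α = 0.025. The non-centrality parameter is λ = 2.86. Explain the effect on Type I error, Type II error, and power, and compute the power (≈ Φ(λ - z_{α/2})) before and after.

Decreasing α from 0.1 to 0.025:
• Type I error rate decreases (α is the Type I rate by definition).
• Critical value moves from z_{α/2} = 1.645 to 2.241, so power = Φ(λ - z_{α/2}) goes from Φ(2.86 - 1.645) = 0.888 to Φ(2.86 - 2.241) = 0.732.
• Type II error rate β = 1 - power therefore increases (0.112 → 0.268).
Appropriate when false positives are costly — here, detaining an innocent passenger — delay and inconvenience.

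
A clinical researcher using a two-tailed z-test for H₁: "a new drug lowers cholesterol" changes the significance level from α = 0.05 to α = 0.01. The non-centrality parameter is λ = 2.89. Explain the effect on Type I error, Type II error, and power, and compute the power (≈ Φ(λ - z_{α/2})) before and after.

Decreasing α from 0.05 to 0.01:
• Type I error rate decreases (α is the Type I rate by definition).
• Critical value moves from z_{α/2} = 1.96 to 2.576, so power = Φ(λ - z_{α/2}) goes from Φ(2.89 - 1.96) = 0.824 to Φ(2.89 - 2.576) = 0.623.
• Type II error rate β = 1 - power therefore increases (0.176 → 0.377).
Appropriate when false positives are costly — here, approving an ineffective drug — patients take a useless medication and may skip effective alternatives.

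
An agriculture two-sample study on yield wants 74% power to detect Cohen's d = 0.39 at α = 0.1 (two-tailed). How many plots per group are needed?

z_{α/2} = 1.645, z_β = Φ⁻¹(0.74) = 0.643. For small effect (d = 0.39): n per group = 2(z_{α/2} + z_β)²/d² = 2(1.645 + 0.643)²/0.39² = 68.8 → 69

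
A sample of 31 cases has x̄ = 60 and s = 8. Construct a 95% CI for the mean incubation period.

CI = x̄ ± t*(s/√n) = 60 ± 2.042(8/√31) = (57.07, 62.93)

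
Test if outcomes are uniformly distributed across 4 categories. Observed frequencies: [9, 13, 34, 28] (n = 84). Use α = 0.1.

Expected = 21 each. χ² = Σ(O-E)²/E = 20.286. df = 3, critical value = 6.251. Reject H₀.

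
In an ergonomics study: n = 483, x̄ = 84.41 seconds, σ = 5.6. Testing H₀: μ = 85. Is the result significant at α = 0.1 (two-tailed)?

z = (84.41 - 85)/(5.6/√483) = -2.315. Since |z| > 1.645, significant at α = 0.1.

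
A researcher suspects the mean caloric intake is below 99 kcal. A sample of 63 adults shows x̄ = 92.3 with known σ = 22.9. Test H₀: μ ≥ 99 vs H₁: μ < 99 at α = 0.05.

z = -2.322. Critical value: -1.645. Reject H₀.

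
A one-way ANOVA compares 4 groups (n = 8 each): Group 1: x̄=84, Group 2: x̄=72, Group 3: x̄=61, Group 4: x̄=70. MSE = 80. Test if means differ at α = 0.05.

Grand mean = 71.75. SS_between = 2150.0, MS_between = 716.67. F = 8.958, F_crit ≈ 2.947. Reject H₀.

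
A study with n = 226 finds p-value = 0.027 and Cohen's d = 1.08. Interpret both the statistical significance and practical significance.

Statistically significant (p = 0.027 < 0.05). Cohen's d = 1.08 indicates a large effect size. Both statistical and practical significance should be considered.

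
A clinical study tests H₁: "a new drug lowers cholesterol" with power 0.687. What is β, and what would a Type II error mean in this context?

β = 1 - power = 1 - 0.687 = 0.313. A Type II error is failing to reject H₀ when H₀ is false (false negative) — here, failing to conclude that a new drug lowers cholesterol when in fact it is true. Consequence: shelving an effective drug — patients miss out on a treatment that would have helped.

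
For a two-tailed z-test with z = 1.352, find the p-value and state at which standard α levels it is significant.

p = 2·P(Z > |1.352|) = 2·(1 - Φ(1.352)) ≈ 0.1764. Not significant at any standard level.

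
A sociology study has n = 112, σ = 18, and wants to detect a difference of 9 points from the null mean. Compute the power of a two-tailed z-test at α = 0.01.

SE = σ/√n = 18/√112 = 1.701. Non-centrality λ = d/SE = 9/1.701 = 5.292. Power ≈ Φ(λ - z_{α/2}) = Φ(5.292 - 2.576) = Φ(2.716) = 0.997.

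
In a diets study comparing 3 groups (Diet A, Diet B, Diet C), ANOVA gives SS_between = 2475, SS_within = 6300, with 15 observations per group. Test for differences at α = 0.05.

df_between = 2, df_within = 42. F = MS_between/MS_within = 1237.5/150.0 = 8.25. F_crit ≈ 3.22. Reject H₀. At least one mean differs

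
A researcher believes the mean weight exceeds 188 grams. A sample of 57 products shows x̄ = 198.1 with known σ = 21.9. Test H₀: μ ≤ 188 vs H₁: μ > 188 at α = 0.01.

z = 3.482. Critical value: 2.33. Reject H₀.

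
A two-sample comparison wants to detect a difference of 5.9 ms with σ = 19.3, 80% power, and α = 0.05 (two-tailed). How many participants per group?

n per group = 2(z_α/2 + z_β)²σ²/d² = 2×(1.96 + 0.84)²×19.3²/5.9² = 167.8 → n = 168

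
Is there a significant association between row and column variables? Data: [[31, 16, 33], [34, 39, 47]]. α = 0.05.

χ² = 4.382. df = 2, critical = 5.991. Fail to reject H₀. No evidence of dependence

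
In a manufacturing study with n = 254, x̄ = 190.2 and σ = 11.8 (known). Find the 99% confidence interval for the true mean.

CI = x̄ ± z*(σ/√n) = 190.2 ± 2.576(11.8/√254) = 190.2 ± 1.91 = (188.29, 192.11)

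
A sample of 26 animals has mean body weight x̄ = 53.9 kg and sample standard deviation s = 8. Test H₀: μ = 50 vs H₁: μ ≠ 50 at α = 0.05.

t = (x̄ - μ₀)/(s/√n) = (53.9 - 50)/(8/√26) = 2.486. df = 25, critical t = ±2.06. Reject H₀.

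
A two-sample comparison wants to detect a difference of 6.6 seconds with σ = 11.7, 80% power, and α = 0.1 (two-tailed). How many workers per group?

n per group = 2(z_α/2 + z_β)²σ²/d² = 2×(1.645 + 0.84)²×11.7²/6.6² = 38.8 → n = 39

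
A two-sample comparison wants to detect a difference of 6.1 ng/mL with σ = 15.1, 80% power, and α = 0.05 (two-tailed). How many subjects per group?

n per group = 2(z_α/2 + z_β)²σ²/d² = 2×(1.96 + 0.84)²×15.1²/6.1² = 96.1 → n = 97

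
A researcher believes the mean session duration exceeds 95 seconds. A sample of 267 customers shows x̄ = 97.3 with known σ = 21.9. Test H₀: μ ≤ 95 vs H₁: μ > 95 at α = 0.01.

z = 1.716. Critical value: 2.33. Fail to reject H₀.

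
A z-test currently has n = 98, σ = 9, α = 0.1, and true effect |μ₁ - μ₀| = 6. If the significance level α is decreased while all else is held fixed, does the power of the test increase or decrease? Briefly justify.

Power decreases: a smaller α raises the critical value, so less of the H₁ sampling distribution falls in the rejection region.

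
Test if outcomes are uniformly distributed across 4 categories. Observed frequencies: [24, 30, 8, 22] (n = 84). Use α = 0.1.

Expected = 21 each. χ² = Σ(O-E)²/E = 12.381. df = 3, critical value = 6.251. Reject H₀.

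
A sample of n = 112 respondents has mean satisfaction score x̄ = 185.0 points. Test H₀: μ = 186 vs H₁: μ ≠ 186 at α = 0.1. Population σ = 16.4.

z = (x̄ - μ₀)/(σ/√n) = (185.0 - 186)/(16.4/√112) = -0.645. Critical value: ±1.645. Since |-0.645| ≤ 1.645, Fail to reject H₀.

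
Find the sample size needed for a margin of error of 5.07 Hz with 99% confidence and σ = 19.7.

n = (z*σ/E)² = (2.576×19.7/5.07)² = 100.2 → n = 101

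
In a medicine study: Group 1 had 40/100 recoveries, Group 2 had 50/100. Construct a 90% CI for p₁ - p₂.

p̂₁ = 0.4, p̂₂ = 0.5. Difference = -0.1. CI = (-0.215, 0.015)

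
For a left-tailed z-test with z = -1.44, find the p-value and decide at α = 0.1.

p = P(Z < -1.44) = Φ(-1.44) ≈ 0.0749. Since p < 0.1, reject H₀ (significant) at α = 0.1.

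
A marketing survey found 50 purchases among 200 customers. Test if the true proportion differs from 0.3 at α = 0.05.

p̂ = 0.25, p₀ = 0.3. z = (p̂ - p₀)/√(p₀(1-p₀)/n) = -1.543. Critical: ±1.96. Fail to reject H₀.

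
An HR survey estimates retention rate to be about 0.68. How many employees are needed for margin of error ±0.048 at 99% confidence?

n = z²p(1-p)/E² = 2.576²×0.68×0.32/0.048² = 626.7 → n = 627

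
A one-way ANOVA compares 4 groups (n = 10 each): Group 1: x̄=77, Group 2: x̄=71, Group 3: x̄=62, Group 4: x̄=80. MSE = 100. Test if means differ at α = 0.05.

Grand mean = 72.5. SS_between = 1890.0, MS_between = 630.0. F = 6.3, F_crit ≈ 2.866. Reject H₀.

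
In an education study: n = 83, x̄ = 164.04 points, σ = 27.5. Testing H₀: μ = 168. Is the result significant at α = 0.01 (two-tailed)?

z = (164.04 - 168)/(27.5/√83) = -1.312. Since |z| ≤ 2.576, not significant at α = 0.01.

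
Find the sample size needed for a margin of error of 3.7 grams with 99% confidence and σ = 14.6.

n = (z*σ/E)² = (2.576×14.6/3.7)² = 103.3 → n = 104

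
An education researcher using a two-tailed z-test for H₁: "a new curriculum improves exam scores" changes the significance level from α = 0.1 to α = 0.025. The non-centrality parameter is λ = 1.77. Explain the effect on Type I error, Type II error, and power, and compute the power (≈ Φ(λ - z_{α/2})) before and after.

Decreasing α from 0.1 to 0.025:
• Type I error rate decreases (α is the Type I rate by definition).
• Critical value moves from z_{α/2} = 1.645 to 2.241, so power = Φ(λ - z_{α/2}) goes from Φ(1.77 - 1.645) = 0.55 to Φ(1.77 - 2.241) = 0.319.
• Type II error rate β = 1 - power therefore increases (0.45 → 0.681).
Appropriate when false positives are costly — here, adopting a curriculum that gives no real benefit — disruption for nothing.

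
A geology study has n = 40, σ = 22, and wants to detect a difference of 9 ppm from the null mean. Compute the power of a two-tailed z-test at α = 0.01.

SE = σ/√n = 22/√40 = 3.479. Non-centrality λ = d/SE = 9/3.479 = 2.587. Power ≈ Φ(λ - z_{α/2}) = Φ(2.587 - 2.576) = Φ(0.011) = 0.505.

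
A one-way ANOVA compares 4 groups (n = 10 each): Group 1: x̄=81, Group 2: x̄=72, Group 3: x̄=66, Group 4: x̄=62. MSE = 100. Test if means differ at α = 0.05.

Grand mean = 70.25. SS_between = 2047.5, MS_between = 682.5. F = 6.825, F_crit ≈ 2.866. Reject H₀.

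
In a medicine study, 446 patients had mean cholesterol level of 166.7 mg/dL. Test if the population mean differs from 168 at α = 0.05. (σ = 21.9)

z = (x̄ - μ₀)/(σ/√n) = (166.7 - 168)/(21.9/√446) = -1.254. Critical value: ±1.96. Since |-1.254| ≤ 1.96, Fail to reject H₀.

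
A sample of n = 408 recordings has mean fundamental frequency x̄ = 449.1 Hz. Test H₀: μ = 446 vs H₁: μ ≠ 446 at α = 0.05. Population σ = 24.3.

z = (x̄ - μ₀)/(σ/√n) = (449.1 - 446)/(24.3/√408) = 2.577. Critical value: ±1.96. Since |2.577| > 1.96, Reject H₀.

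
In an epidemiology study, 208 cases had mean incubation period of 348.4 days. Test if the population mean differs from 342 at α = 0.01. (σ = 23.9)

z = (x̄ - μ₀)/(σ/√n) = (348.4 - 342)/(23.9/√208) = 3.862. Critical value: ±2.576. Since |3.862| > 2.576, Reject H₀.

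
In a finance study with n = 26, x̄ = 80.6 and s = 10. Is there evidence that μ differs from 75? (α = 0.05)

t = (x̄ - μ₀)/(s/√n) = (80.6 - 75)/(10/√26) = 2.855. df = 25, critical t = ±2.06. Reject H₀.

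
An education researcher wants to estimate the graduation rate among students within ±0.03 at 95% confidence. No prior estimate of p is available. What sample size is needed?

Conservative approach: use p = 0.5 (maximizes p(1-p) = 0.25). n = z²(0.25)/E² = 1.96²×0.25/0.03² = 1067.1 → n = 1068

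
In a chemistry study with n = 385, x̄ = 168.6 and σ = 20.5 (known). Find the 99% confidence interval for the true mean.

CI = x̄ ± z*(σ/√n) = 168.6 ± 2.576(20.5/√385) = 168.6 ± 2.69 = (165.91, 171.29)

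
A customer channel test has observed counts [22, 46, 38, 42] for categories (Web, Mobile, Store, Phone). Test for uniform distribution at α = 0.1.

Expected = 37 each. χ² = Σ(O-E)²/E = 8.973. df = 3, critical value = 6.251. Reject H₀.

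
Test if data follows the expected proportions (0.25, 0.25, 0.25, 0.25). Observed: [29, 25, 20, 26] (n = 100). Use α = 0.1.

Expected: [25.0, 25.0, 25.0, 25.0]. χ² = 1.68. df = 3, critical = 6.251. Fail to reject H₀.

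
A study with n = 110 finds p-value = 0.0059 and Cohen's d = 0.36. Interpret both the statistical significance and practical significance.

Statistically significant (p = 0.0059 < 0.05). Cohen's d = 0.36 indicates a small effect size. Both statistical and practical significance should be considered.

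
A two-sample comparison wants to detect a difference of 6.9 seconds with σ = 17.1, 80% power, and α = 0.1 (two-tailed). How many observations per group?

n per group = 2(z_α/2 + z_β)²σ²/d² = 2×(1.645 + 0.84)²×17.1²/6.9² = 75.9 → n = 76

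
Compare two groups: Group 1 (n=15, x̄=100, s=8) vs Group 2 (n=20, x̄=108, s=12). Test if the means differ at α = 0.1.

Pooled sp = 10.49. t = -2.233, df = 33. Critical t = ±1.692. Reject H₀.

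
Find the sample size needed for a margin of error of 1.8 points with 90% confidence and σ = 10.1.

n = (z*σ/E)² = (1.645×10.1/1.8)² = 85.2 → n = 86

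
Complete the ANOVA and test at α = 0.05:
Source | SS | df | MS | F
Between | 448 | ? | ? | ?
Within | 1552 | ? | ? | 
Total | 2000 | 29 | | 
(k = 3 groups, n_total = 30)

df_between = 2, df_within = 27. MS_between = 224.0, MS_within = 57.48. F = 3.897, F_crit ≈ 3.354. Reject H₀.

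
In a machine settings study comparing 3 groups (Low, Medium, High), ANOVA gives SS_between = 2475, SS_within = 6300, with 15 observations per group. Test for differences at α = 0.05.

df_between = 2, df_within = 42. F = MS_between/MS_within = 1237.5/150.0 = 8.25. F_crit ≈ 3.22. Reject H₀. At least one mean differs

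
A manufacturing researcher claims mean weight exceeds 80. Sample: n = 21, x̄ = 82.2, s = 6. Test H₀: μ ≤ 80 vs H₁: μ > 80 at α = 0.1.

t = (82.2 - 80)/(6/√21) = 1.68, df = 20. Critical t = 1.325. Reject H₀.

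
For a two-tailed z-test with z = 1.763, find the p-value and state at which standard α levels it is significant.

p = 2·P(Z > |1.763|) = 2·(1 - Φ(1.763)) ≈ 0.0779. Significant at α = 0.1.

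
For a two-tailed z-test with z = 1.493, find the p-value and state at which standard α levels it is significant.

p = 2·P(Z > |1.493|) = 2·(1 - Φ(1.493)) ≈ 0.1354. Not significant at any standard level.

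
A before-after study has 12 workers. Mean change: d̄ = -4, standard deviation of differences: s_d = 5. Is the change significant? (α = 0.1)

t = d̄/(s_d/√n) = -4/(5/√12) = -2.771. df = 11, critical t = ±1.796. Reject H₀.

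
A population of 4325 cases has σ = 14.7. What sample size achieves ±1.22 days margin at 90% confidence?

Without FPC: n₀ = (1.645×14.7/1.22)² = 392.868. With FPC: n = n₀N/(n₀+N-1) = 360.2 → n = 361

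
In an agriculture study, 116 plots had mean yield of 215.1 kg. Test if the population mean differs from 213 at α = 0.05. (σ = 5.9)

z = (x̄ - μ₀)/(σ/√n) = (215.1 - 213)/(5.9/√116) = 3.834. Critical value: ±1.96. Since |3.834| > 1.96, Reject H₀.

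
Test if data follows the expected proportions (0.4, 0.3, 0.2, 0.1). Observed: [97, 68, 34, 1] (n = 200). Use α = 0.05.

Expected: [80.0, 60.0, 40.0, 20.0]. χ² = 23.629. df = 3, critical = 7.815. Reject H₀.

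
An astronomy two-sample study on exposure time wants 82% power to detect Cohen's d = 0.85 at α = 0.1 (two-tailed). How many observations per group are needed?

z_{α/2} = 1.645, z_β = Φ⁻¹(0.82) = 0.915. For large effect (d = 0.85): n per group = 2(z_{α/2} + z_β)²/d² = 2(1.645 + 0.915)²/0.85² = 18.1 → 19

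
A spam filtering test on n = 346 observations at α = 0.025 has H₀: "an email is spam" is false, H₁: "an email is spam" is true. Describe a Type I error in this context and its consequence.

Type I error: rejecting H₀ when it is true — concluding that an email is spam when in fact it is not. Consequence: a legitimate email is sent to the spam folder and the user misses it.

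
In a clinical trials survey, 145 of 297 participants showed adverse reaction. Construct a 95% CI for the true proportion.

p̂ = 0.488. CI = p̂ ± z*√(p̂(1-p̂)/n) = (0.431, 0.545)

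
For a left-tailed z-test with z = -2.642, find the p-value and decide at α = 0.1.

p = P(Z < -2.642) = Φ(-2.642) ≈ 0.0041. Since p < 0.1, reject H₀ (significant) at α = 0.1.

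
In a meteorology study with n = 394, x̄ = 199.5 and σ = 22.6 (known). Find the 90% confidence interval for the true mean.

CI = x̄ ± z*(σ/√n) = 199.5 ± 1.645(22.6/√394) = 199.5 ± 1.87 = (197.63, 201.37)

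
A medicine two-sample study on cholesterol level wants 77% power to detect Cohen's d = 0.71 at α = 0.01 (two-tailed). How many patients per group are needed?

z_{α/2} = 2.576, z_β = Φ⁻¹(0.77) = 0.739. For medium effect (d = 0.71): n per group = 2(z_{α/2} + z_β)²/d² = 2(2.576 + 0.739)²/0.71² = 43.6 → 44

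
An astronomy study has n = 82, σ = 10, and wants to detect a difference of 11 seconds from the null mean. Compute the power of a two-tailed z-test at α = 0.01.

SE = σ/√n = 10/√82 = 1.104. Non-centrality λ = d/SE = 11/1.104 = 9.961. Power ≈ Φ(λ - z_{α/2}) = Φ(9.961 - 2.576) = Φ(7.385) = 1.0.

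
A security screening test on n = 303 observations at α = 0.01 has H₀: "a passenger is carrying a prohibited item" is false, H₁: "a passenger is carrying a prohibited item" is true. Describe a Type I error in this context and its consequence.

Type I error: rejecting H₀ when it is true — concluding that a passenger is carrying a prohibited item when in fact it is not. Consequence: detaining an innocent passenger — delay and inconvenience.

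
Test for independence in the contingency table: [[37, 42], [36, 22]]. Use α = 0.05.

χ² = 3.118. df = 1, critical = 3.841. Fail to reject H₀. No evidence of dependence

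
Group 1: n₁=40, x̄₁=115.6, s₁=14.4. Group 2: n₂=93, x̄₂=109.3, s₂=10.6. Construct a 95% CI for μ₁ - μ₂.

Difference = 6.3. SE = √(14.4²/40 + 10.6²/93) = 2.528. CI = (1.34, 11.26)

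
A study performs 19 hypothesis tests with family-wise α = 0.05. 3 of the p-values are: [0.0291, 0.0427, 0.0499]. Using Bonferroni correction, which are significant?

Bonferroni α = 0.05/19 = 0.00263. None of the given p-values are significant.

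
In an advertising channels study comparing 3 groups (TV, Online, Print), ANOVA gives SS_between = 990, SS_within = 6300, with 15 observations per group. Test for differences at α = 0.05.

df_between = 2, df_within = 42. F = MS_between/MS_within = 495.0/150.0 = 3.3. F_crit ≈ 3.22. Reject H₀. At least one mean differs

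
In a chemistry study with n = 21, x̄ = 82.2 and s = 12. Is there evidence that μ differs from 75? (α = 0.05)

t = (x̄ - μ₀)/(s/√n) = (82.2 - 75)/(12/√21) = 2.75. df = 20, critical t = ±2.086. Reject H₀.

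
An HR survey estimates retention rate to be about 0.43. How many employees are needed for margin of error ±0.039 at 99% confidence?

n = z²p(1-p)/E² = 2.576²×0.43×0.57/0.039² = 1069.3 → n = 1070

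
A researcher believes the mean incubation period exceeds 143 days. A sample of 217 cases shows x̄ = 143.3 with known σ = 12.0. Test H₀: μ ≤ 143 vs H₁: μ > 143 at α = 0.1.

z = 0.368. Critical value: 1.28. Fail to reject H₀.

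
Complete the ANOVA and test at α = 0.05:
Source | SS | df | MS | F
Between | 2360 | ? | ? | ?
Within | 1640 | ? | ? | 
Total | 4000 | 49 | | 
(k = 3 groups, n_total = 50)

df_between = 2, df_within = 47. MS_between = 1180.0, MS_within = 34.89. F = 33.817, F_crit ≈ 3.195. Reject H₀.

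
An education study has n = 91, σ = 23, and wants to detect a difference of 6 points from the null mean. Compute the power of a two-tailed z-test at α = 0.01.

SE = σ/√n = 23/√91 = 2.411. Non-centrality λ = d/SE = 6/2.411 = 2.489. Power ≈ Φ(λ - z_{α/2}) = Φ(2.489 - 2.576) = Φ(-0.087) = 0.465.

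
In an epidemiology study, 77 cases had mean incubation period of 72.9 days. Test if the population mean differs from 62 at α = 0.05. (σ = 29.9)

z = (x̄ - μ₀)/(σ/√n) = (72.9 - 62)/(29.9/√77) = 3.199. Critical value: ±1.96. Since |3.199| > 1.96, Reject H₀.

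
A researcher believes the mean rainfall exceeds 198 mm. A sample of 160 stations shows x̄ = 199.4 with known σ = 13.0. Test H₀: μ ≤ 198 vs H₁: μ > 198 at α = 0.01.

z = 1.362. Critical value: 2.33. Fail to reject H₀.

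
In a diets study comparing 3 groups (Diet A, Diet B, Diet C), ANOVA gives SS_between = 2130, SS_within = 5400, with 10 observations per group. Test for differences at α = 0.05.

df_between = 2, df_within = 27. F = MS_between/MS_within = 1065.0/200.0 = 5.325. F_crit ≈ 3.354. Reject H₀. At least one mean differs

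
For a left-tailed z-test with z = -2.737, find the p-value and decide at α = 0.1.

p = P(Z < -2.737) = Φ(-2.737) ≈ 0.0031. Since p < 0.1, reject H₀ (significant) at α = 0.1.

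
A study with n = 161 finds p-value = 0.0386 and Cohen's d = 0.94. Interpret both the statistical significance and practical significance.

Statistically significant (p = 0.0386 < 0.05). Cohen's d = 0.94 indicates a large effect size. Both statistical and practical significance should be considered.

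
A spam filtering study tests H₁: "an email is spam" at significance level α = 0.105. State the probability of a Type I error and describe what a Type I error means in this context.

P(Type I error) = α = 0.105. A Type I error is rejecting H₀ when H₀ is actually true (false positive) — here, concluding that an email is spam when in fact this is not the case. Consequence: a legitimate email is sent to the spam folder and the user misses it.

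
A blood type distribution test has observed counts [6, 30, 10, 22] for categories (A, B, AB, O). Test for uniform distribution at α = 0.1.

Expected = 17 each. χ² = Σ(O-E)²/E = 21.412. df = 3, critical value = 6.251. Reject H₀.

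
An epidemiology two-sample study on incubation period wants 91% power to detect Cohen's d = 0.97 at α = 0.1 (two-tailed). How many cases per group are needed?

z_{α/2} = 1.645, z_β = Φ⁻¹(0.91) = 1.341. For large effect (d = 0.97): n per group = 2(z_{α/2} + z_β)²/d² = 2(1.645 + 1.341)²/0.97² = 19.0 → 19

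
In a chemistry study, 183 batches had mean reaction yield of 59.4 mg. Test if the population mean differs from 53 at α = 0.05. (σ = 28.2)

z = (x̄ - μ₀)/(σ/√n) = (59.4 - 53)/(28.2/√183) = 3.07. Critical value: ±1.96. Since |3.07| > 1.96, Reject H₀.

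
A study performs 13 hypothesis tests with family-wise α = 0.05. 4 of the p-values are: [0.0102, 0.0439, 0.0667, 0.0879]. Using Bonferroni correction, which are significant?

Bonferroni α = 0.05/13 = 0.00385. None of the given p-values are significant.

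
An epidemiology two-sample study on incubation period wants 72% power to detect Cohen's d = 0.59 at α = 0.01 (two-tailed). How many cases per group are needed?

z_{α/2} = 2.576, z_β = Φ⁻¹(0.72) = 0.583. For medium effect (d = 0.59): n per group = 2(z_{α/2} + z_β)²/d² = 2(2.576 + 0.583)²/0.59² = 57.3 → 58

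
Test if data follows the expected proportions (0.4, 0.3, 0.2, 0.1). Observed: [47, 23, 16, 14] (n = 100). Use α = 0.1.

Expected: [40.0, 30.0, 20.0, 10.0]. χ² = 5.258. df = 3, critical = 6.251. Fail to reject H₀.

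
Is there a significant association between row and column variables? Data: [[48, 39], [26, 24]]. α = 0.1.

χ² = 0.129. df = 1, critical = 2.706. Fail to reject H₀. No evidence of dependence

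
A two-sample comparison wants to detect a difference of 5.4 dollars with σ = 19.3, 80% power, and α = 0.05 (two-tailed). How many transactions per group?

n per group = 2(z_α/2 + z_β)²σ²/d² = 2×(1.96 + 0.84)²×19.3²/5.4² = 200.3 → n = 201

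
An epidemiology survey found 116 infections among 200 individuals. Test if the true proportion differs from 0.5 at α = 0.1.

p̂ = 0.58, p₀ = 0.5. z = (p̂ - p₀)/√(p₀(1-p₀)/n) = 2.263. Critical: ±1.645. Reject H₀.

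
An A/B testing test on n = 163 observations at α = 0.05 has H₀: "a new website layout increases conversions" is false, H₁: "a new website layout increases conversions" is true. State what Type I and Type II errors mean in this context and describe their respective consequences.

Type I (false positive): concluding that a new website layout increases conversions when it is not — rolling out a layout that doesn't actually help — wasted engineering effort. Type II (false negative): failing to conclude that a new website layout increases conversions when it is — discarding a layout that would have improved conversions — lost revenue. Which is costlier depends on domain priorities and is a judgement call rather than a statistical fact.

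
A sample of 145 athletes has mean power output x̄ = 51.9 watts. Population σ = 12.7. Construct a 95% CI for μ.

CI = x̄ ± z*(σ/√n) = 51.9 ± 1.96(12.7/√145) = 51.9 ± 2.07 = (49.83, 53.97)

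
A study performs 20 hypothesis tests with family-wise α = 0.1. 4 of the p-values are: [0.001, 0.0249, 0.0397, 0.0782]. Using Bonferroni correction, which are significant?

Bonferroni α = 0.1/20 = 0.005. Significant p-values: [0.001]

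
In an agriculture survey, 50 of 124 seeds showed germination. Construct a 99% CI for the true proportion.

p̂ = 0.403. CI = p̂ ± z*√(p̂(1-p̂)/n) = (0.29, 0.517)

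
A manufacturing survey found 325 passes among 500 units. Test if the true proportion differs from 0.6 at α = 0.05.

p̂ = 0.65, p₀ = 0.6. z = (p̂ - p₀)/√(p₀(1-p₀)/n) = 2.282. Critical: ±1.96. Reject H₀.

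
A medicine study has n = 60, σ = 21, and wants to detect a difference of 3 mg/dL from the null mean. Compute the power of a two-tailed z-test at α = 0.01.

SE = σ/√n = 21/√60 = 2.711. Non-centrality λ = d/SE = 3/2.711 = 1.107. Power ≈ Φ(λ - z_{α/2}) = Φ(1.107 - 2.576) = Φ(-1.469) = 0.071.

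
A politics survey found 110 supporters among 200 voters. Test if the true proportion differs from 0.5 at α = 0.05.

p̂ = 0.55, p₀ = 0.5. z = (p̂ - p₀)/√(p₀(1-p₀)/n) = 1.414. Critical: ±1.96. Fail to reject H₀.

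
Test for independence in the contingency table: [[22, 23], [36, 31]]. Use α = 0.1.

χ² = 0.253. df = 1, critical = 2.706. Fail to reject H₀. No evidence of dependence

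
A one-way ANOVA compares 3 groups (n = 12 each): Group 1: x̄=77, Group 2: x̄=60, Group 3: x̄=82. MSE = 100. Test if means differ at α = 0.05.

Grand mean = 73.0. SS_between = 3192.0, MS_between = 1596.0. F = 15.96, F_crit ≈ 3.285. Reject H₀.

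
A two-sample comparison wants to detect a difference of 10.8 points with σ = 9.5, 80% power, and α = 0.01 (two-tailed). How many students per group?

n per group = 2(z_α/2 + z_β)²σ²/d² = 2×(2.576 + 0.84)²×9.5²/10.8² = 18.1 → n = 19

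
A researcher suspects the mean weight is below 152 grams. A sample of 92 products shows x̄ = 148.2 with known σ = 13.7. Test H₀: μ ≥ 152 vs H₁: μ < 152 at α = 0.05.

z = -2.66. Critical value: -1.645. Reject H₀.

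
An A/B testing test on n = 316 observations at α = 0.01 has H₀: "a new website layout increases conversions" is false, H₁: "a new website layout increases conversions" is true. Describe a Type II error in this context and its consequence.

Type II error: failing to reject H₀ when it is false — concluding that a new website layout increases conversions is not supported when in fact it is. Consequence: discarding a layout that would have improved conversions — lost revenue.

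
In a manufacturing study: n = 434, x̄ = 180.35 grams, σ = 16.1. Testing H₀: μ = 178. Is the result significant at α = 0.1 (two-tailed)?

z = (180.35 - 178)/(16.1/√434) = 3.041. Since |z| > 1.645, significant at α = 0.1.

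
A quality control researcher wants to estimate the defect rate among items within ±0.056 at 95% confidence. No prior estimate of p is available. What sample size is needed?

Conservative approach: use p = 0.5 (maximizes p(1-p) = 0.25). n = z²(0.25)/E² = 1.96²×0.25/0.056² = 306.2 → n = 307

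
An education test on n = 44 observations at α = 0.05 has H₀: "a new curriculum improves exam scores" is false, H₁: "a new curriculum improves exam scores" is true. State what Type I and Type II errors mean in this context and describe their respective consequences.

Type I (false positive): concluding that a new curriculum improves exam scores when it is not — adopting a curriculum that gives no real benefit — disruption for nothing. Type II (false negative): failing to conclude that a new curriculum improves exam scores when it is — keeping the old curriculum when the new one would have helped students. Which is costlier depends on domain priorities and is a judgement call rather than a statistical fact.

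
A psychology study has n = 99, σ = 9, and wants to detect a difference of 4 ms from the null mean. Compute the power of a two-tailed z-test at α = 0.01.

SE = σ/√n = 9/√99 = 0.905. Non-centrality λ = d/SE = 4/0.905 = 4.422. Power ≈ Φ(λ - z_{α/2}) = Φ(4.422 - 2.576) = Φ(1.846) = 0.968.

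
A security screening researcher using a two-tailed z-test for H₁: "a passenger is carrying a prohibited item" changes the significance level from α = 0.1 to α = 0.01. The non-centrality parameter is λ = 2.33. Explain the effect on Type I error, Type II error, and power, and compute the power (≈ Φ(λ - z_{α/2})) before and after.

Decreasing α from 0.1 to 0.01:
• Type I error rate decreases (α is the Type I rate by definition).
• Critical value moves from z_{α/2} = 1.645 to 2.576, so power = Φ(λ - z_{α/2}) goes from Φ(2.33 - 1.645) = 0.753 to Φ(2.33 - 2.576) = 0.403.
• Type II error rate β = 1 - power therefore increases (0.247 → 0.597).
Appropriate when false positives are costly — here, detaining an innocent passenger — delay and inconvenience.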